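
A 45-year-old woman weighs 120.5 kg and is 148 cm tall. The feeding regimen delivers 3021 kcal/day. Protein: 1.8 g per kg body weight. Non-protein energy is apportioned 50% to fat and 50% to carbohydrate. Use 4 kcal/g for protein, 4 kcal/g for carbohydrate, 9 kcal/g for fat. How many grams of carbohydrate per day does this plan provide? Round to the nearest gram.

269 g/day

Protein = 1.8 × 120.5 = 216.9 g → 216.9 × 4 = 867.6 kcal.
Non-protein calories = 3021 − 867.6 = 2153.4 kcal.
Fat: 50% × 2153.4 = 1076.7 kcal; carbohydrate: 1076.7 kcal.
Carbohydrate: 1076.7 kcal ÷ 4 kcal/g = 269.175 g.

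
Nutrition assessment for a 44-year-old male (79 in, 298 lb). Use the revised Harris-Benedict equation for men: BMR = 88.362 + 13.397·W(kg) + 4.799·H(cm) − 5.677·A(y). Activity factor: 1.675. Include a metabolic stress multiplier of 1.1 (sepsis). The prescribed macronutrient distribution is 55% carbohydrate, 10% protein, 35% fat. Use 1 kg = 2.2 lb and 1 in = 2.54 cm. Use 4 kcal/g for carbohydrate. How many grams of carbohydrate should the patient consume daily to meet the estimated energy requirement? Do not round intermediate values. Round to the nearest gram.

Convert to metric: weight = 298 ÷ 2.2 = 135.4545 kg; height = 79 × 2.54 = 200.66 cm.
Harris-Benedict: BMR = 88.362 + 13.397(135.4545) + 4.799(200.66) − 5.677(44) = 2616.2259 kcal/day.
TEE = 2616.2259 × 1.675 = 4382.1784 kcal/day.
With stress factor 1.1: 4382.1784 × 1.1 = 4820.3962 kcal/day.
Carbohydrate energy = 55% × 4820.3962 = 2651.2179 kcal.
Carbohydrate = 2651.2179 ÷ 4 kcal/g = 662.8045 g.

663 g/day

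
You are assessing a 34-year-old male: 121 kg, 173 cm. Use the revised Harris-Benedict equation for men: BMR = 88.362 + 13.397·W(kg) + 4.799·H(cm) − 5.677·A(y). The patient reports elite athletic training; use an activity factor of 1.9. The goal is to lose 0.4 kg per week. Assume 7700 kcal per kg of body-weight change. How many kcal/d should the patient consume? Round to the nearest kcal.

Harris-Benedict: BMR = 88.362 + 13.397(121) + 4.799(173) − 5.677(34) = 2346.608 kcal/day.
TEE = 2346.608 × 1.9 = 4458.5552 kcal/day.
Required daily deficit = 0.4 × 7700 ÷ 7 = 440 kcal/day.
Target intake = 4458.5552 − 440 = 4018.5552 kcal/day.

4019 kcal/d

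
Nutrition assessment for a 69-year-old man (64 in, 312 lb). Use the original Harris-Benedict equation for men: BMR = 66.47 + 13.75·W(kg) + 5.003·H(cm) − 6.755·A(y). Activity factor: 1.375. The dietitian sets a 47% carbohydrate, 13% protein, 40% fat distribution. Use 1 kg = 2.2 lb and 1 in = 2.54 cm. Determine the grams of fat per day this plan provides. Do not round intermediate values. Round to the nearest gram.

Convert to metric: weight = 312 ÷ 2.2 = 141.8182 kg; height = 64 × 2.54 = 162.56 cm.
Harris-Benedict: BMR = 66.47 + 13.75(141.8182) + 5.003(162.56) − 6.755(69) = 2363.6627 kcal/day.
TEE = 2363.6627 × 1.375 = 3250.0362 kcal/day.
Fat energy = 40% × 3250.0362 = 1300.0145 kcal.
Fat = 1300.0145 ÷ 9 kcal/g = 144.4461 g.

144 g/day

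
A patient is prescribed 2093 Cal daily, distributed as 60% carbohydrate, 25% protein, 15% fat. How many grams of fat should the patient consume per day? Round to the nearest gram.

35 g/day

Fat energy = 15% × 2093 = 313.95 kcal.
At 9 kcal/g: 313.95 ÷ 9 = 34.8833 g.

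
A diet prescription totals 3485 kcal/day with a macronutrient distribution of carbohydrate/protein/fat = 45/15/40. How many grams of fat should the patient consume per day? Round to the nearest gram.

Fat energy = 40% × 3485 = 1394 kcal.
At 9 kcal/g: 1394 ÷ 9 = 154.8889 g.

155 g/day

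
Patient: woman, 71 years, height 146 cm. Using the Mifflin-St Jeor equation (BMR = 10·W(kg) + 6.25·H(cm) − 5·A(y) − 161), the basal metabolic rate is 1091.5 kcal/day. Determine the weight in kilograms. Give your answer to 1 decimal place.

1091.5 = 10·W + 6.25(146) − 5(71) − 161
10·W = 1091.5 − 396.5 = 695, so W = 69.5 kg.

69.5 kg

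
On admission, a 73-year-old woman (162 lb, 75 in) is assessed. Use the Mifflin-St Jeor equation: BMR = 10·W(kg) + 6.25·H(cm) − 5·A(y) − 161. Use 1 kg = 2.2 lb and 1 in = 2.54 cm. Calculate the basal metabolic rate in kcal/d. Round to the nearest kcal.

1401 kcal/d

Convert to metric: weight = 162 ÷ 2.2 = 73.6364 kg; height = 75 × 2.54 = 190.5 cm.
Mifflin-St Jeor (female): BMR = 10(73.6364) + 6.25(190.5) − 5(73) − 161 = 736.3636 + 1190.625 − 365 − 161 = 1400.9886 kcal/day.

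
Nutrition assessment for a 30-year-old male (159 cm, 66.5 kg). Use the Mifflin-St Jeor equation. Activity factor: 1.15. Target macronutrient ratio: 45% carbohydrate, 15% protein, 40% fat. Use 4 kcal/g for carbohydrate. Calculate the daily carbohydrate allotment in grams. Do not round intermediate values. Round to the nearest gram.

Mifflin-St Jeor (male): BMR = 10(66.5) + 6.25(159) − 5(30) + 5 = 665 + 993.75 − 150 + 5 = 1513.75 kcal/day.
TEE = 1513.75 × 1.15 = 1740.8125 kcal/day.
Carbohydrate energy = 45% × 1740.8125 = 783.3656 kcal.
Carbohydrate = 783.3656 ÷ 4 kcal/g = 195.8414 g.

196 g/day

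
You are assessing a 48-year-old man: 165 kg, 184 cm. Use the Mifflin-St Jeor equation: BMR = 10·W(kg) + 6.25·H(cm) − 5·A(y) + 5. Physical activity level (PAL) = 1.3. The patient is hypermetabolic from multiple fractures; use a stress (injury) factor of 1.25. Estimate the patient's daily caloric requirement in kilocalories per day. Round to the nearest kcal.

4168 kilocalories per day

Mifflin-St Jeor (male): BMR = 10(165) + 6.25(184) − 5(48) + 5 = 1650 + 1150 − 240 + 5 = 2565 kcal/day.
TEE = BMR × activity factor = 2565 × 1.3 = 3334.5 kcal/day.
Apply stress factor: 3334.5 × 1.25 = 4168.125 kcal/day.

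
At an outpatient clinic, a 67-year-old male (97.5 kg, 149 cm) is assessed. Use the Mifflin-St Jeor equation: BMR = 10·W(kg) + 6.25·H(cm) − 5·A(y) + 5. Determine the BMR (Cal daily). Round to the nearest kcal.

Mifflin-St Jeor (male): BMR = 10(97.5) + 6.25(149) − 5(67) + 5 = 975 + 931.25 − 335 + 5 = 1576.25 kcal/day.

1576 Cal daily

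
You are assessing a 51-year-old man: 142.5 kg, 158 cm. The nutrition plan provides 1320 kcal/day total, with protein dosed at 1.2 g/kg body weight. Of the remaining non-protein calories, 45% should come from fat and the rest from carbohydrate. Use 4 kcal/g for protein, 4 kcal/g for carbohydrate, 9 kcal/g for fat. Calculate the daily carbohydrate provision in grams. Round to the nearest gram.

87 g/day

Protein = 1.2 × 142.5 = 171 g → 171 × 4 = 684 kcal.
Non-protein calories = 1320 − 684 = 636 kcal.
Fat: 45% × 636 = 286.2 kcal; carbohydrate: 349.8 kcal.
Carbohydrate: 349.8 kcal ÷ 4 kcal/g = 87.45 g.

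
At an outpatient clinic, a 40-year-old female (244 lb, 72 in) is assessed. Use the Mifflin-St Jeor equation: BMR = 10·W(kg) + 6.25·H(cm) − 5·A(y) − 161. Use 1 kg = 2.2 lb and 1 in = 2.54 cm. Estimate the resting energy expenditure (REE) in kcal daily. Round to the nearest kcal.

Convert to metric: weight = 244 ÷ 2.2 = 110.9091 kg; height = 72 × 2.54 = 182.88 cm.
Mifflin-St Jeor (female): BMR = 10(110.9091) + 6.25(182.88) − 5(40) − 161 = 1109.0909 + 1143 − 200 − 161 = 1891.0909 kcal/day.

1891 kcal daily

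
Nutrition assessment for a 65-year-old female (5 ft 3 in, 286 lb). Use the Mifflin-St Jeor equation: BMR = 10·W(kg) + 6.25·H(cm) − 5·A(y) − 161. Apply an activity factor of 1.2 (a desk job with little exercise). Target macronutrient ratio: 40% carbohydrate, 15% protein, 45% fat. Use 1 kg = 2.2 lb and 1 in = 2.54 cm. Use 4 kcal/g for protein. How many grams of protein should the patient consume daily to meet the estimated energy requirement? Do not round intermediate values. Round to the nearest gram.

82 g/day

Convert to metric: weight = 286 ÷ 2.2 = 130 kg; height = (5×12 + 3) × 2.54 = 63 × 2.54 = 160.02 cm.
Mifflin-St Jeor (female): BMR = 10(130) + 6.25(160.02) − 5(65) − 161 = 1300 + 1000.125 − 325 − 161 = 1814.125 kcal/day.
TEE = 1814.125 × 1.2 = 2176.95 kcal/day.
Protein energy = 15% × 2176.95 = 326.5425 kcal.
Protein = 326.5425 ÷ 4 kcal/g = 81.6356 g.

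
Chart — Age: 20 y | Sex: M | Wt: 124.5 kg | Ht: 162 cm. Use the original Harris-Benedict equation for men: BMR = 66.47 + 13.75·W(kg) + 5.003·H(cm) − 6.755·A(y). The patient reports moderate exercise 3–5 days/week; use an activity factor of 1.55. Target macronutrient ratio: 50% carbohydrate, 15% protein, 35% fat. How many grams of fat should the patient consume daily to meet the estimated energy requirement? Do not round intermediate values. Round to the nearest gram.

148 g/day

Harris-Benedict: BMR = 66.47 + 13.75(124.5) + 5.003(162) − 6.755(20) = 2453.731 kcal/day.
TEE = 2453.731 × 1.55 = 3803.2831 kcal/day.
Fat energy = 35% × 3803.2831 = 1331.1491 kcal.
Fat = 1331.1491 ÷ 9 kcal/g = 147.9055 g.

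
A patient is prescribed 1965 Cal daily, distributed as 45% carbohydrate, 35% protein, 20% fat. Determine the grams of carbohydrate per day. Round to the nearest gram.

221 g/day

Carbohydrate energy = 45% × 1965 = 884.25 kcal.
At 4 kcal/g: 884.25 ÷ 4 = 221.0625 g.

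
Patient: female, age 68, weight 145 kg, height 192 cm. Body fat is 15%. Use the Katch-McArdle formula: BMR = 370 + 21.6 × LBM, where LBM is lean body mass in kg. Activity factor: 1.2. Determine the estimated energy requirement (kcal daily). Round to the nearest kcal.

3639 kcal daily

LBM = 145 × (1 − 0.15) = 123.25 kg. Katch-McArdle: BMR = 370 + 21.6 × 123.25 = 3032.2 kcal/day.
TEE = BMR × activity factor = 3032.2 × 1.2 = 3638.64 kcal/day.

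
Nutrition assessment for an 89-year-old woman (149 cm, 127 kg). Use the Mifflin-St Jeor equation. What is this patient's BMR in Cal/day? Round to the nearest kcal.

Mifflin-St Jeor (female): BMR = 10(127) + 6.25(149) − 5(89) − 161 = 1270 + 931.25 − 445 − 161 = 1595.25 kcal/day.

1595 Cal/day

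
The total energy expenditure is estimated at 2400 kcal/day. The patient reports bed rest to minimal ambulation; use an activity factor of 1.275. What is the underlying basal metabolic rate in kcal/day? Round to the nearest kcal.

BMR = TEE ÷ activity factor = 2400 ÷ 1.275 = 1882.3529 kcal/day.

1882 kcal/day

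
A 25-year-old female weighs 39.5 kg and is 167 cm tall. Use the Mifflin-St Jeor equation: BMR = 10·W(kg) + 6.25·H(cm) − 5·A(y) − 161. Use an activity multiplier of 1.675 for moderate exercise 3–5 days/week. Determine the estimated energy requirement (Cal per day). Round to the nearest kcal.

1931 Cal per day

Mifflin-St Jeor (female): BMR = 10(39.5) + 6.25(167) − 5(25) − 161 = 395 + 1043.75 − 125 − 161 = 1152.75 kcal/day.
TEE = BMR × activity factor = 1152.75 × 1.675 = 1930.8563 kcal/day.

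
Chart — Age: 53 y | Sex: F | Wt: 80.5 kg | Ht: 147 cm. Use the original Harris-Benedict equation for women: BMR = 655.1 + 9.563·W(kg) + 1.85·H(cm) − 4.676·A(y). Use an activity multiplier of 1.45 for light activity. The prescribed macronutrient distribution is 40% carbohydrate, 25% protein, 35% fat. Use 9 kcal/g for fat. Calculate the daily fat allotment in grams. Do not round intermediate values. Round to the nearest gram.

82 g/day

Harris-Benedict: BMR = 655.1 + 9.563(80.5) + 1.85(147) − 4.676(53) = 1449.0435 kcal/day.
TEE = 1449.0435 × 1.45 = 2101.1131 kcal/day.
Fat energy = 35% × 2101.1131 = 735.3896 kcal.
Fat = 735.3896 ÷ 9 kcal/g = 81.71 g.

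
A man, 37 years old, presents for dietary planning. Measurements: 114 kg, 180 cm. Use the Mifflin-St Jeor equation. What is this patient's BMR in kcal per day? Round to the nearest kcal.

Mifflin-St Jeor (male): BMR = 10(114) + 6.25(180) − 5(37) + 5 = 1140 + 1125 − 185 + 5 = 2085 kcal/day.

2085 kcal per day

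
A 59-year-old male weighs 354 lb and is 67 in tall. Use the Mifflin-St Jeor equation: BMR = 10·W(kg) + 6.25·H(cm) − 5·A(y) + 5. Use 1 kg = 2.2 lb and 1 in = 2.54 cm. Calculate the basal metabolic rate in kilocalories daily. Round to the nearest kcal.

Convert to metric: weight = 354 ÷ 2.2 = 160.9091 kg; height = 67 × 2.54 = 170.18 cm.
Mifflin-St Jeor (male): BMR = 10(160.9091) + 6.25(170.18) − 5(59) + 5 = 1609.0909 + 1063.625 − 295 + 5 = 2382.7159 kcal/day.

2383 kilocalories daily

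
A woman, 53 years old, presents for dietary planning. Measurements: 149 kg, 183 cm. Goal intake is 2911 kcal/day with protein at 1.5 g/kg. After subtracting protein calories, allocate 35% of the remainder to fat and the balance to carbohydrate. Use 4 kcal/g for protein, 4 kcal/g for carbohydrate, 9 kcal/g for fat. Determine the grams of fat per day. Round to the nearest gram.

Protein = 1.5 × 149 = 223.5 g → 223.5 × 4 = 894 kcal.
Non-protein calories = 2911 − 894 = 2017 kcal.
Fat: 35% × 2017 = 705.95 kcal; carbohydrate: 1311.05 kcal.
Fat: 705.95 kcal ÷ 9 kcal/g = 78.4389 g.

78 g/day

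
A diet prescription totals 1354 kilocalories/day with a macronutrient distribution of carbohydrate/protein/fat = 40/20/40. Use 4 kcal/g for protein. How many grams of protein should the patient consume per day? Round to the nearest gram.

Protein energy = 20% × 1354 = 270.8 kcal.
At 4 kcal/g: 270.8 ÷ 4 = 67.7 g.

68 g/day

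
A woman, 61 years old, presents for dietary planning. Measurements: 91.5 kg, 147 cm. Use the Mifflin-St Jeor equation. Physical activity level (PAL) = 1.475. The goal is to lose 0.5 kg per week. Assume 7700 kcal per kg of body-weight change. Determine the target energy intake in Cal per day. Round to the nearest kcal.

1467 Cal per day

Mifflin-St Jeor (female): BMR = 10(91.5) + 6.25(147) − 5(61) − 161 = 915 + 918.75 − 305 − 161 = 1367.75 kcal/day.
TEE = 1367.75 × 1.475 = 2017.4313 kcal/day.
Required daily deficit = 0.5 × 7700 ÷ 7 = 550 kcal/day.
Target intake = 2017.4313 − 550 = 1467.4313 kcal/day.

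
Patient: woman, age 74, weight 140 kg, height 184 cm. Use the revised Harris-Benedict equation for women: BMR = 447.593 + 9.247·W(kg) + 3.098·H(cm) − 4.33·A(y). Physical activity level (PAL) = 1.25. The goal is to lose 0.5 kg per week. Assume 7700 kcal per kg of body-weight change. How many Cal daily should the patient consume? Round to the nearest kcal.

1940 Cal daily

Harris-Benedict: BMR = 447.593 + 9.247(140) + 3.098(184) − 4.33(74) = 1991.785 kcal/day.
TEE = 1991.785 × 1.25 = 2489.7313 kcal/day.
Required daily deficit = 0.5 × 7700 ÷ 7 = 550 kcal/day.
Target intake = 2489.7313 − 550 = 1939.7313 kcal/day.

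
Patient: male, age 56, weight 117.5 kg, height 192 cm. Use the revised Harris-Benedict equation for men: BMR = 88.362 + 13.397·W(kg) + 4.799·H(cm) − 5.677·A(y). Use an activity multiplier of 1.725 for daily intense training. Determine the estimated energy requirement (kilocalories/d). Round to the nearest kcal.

3909 kilocalories/d

Harris-Benedict: BMR = 88.362 + 13.397(117.5) + 4.799(192) − 5.677(56) = 2266.0055 kcal/day.
TEE = BMR × activity factor = 2266.0055 × 1.725 = 3908.8595 kcal/day.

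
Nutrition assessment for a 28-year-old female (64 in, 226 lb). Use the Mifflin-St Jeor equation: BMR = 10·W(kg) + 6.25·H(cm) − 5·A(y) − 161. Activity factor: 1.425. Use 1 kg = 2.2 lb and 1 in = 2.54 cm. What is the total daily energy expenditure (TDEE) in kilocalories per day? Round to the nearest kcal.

Convert to metric: weight = 226 ÷ 2.2 = 102.7273 kg; height = 64 × 2.54 = 162.56 cm.
Mifflin-St Jeor (female): BMR = 10(102.7273) + 6.25(162.56) − 5(28) − 161 = 1027.2727 + 1016 − 140 − 161 = 1742.2727 kcal/day.
TEE = BMR × activity factor = 1742.2727 × 1.425 = 2482.7386 kcal/day.

2483 kilocalories per day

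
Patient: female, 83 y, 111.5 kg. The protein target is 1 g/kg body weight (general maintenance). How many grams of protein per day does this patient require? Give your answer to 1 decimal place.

111.5 g/day

Protein = 1 g/kg × 111.5 kg = 111.5 g/day.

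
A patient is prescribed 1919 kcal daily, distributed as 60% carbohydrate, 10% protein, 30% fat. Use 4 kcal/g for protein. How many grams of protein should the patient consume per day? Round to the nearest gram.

48 g/day

Protein energy = 10% × 1919 = 191.9 kcal.
At 4 kcal/g: 191.9 ÷ 4 = 47.975 g.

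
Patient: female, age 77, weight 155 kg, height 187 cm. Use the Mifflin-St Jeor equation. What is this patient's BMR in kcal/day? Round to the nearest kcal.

Mifflin-St Jeor (female): BMR = 10(155) + 6.25(187) − 5(77) − 161 = 1550 + 1168.75 − 385 − 161 = 2172.75 kcal/day.

2173 kcal/day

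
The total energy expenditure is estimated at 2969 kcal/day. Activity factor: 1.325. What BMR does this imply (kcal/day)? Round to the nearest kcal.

2241 kcal/day

BMR = TEE ÷ activity factor = 2969 ÷ 1.325 = 2240.7547 kcal/day.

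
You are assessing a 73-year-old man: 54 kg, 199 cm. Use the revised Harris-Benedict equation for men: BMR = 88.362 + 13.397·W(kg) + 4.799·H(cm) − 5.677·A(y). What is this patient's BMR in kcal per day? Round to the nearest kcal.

1352 kcal per day

Harris-Benedict: BMR = 88.362 + 13.397(54) + 4.799(199) − 5.677(73) = 1352.38 kcal/day.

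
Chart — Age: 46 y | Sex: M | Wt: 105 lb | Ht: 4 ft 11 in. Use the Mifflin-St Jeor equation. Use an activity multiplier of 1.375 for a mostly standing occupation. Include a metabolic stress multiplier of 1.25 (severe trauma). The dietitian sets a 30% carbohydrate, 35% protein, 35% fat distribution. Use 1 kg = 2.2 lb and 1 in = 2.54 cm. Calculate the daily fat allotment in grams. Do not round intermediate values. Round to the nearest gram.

Convert to metric: weight = 105 ÷ 2.2 = 47.7273 kg; height = (4×12 + 11) × 2.54 = 59 × 2.54 = 149.86 cm.
Mifflin-St Jeor (male): BMR = 10(47.7273) + 6.25(149.86) − 5(46) + 5 = 477.2727 + 936.625 − 230 + 5 = 1188.8977 kcal/day.
TEE = 1188.8977 × 1.375 = 1634.7344 kcal/day.
With stress factor 1.25: 1634.7344 × 1.25 = 2043.418 kcal/day.
Fat energy = 35% × 2043.418 = 715.1963 kcal.
Fat = 715.1963 ÷ 9 kcal/g = 79.4663 g.

79 g/day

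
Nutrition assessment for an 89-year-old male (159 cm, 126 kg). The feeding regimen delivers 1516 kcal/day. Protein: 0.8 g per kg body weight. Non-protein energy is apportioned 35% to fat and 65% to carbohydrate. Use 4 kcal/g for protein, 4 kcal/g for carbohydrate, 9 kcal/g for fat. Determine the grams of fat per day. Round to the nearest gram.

43 g/day

Protein = 0.8 × 126 = 100.8 g → 100.8 × 4 = 403.2 kcal.
Non-protein calories = 1516 − 403.2 = 1112.8 kcal.
Fat: 35% × 1112.8 = 389.48 kcal; carbohydrate: 723.32 kcal.
Fat: 389.48 kcal ÷ 9 kcal/g = 43.2756 g.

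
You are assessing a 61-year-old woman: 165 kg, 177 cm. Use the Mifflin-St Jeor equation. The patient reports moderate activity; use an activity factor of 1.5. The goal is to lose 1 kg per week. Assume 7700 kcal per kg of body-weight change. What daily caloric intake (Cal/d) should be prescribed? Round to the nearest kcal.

Mifflin-St Jeor (female): BMR = 10(165) + 6.25(177) − 5(61) − 161 = 1650 + 1106.25 − 305 − 161 = 2290.25 kcal/day.
TEE = 2290.25 × 1.5 = 3435.375 kcal/day.
Required daily deficit = 1 × 7700 ÷ 7 = 1100 kcal/day.
Target intake = 3435.375 − 1100 = 2335.375 kcal/day.

2335 Cal/d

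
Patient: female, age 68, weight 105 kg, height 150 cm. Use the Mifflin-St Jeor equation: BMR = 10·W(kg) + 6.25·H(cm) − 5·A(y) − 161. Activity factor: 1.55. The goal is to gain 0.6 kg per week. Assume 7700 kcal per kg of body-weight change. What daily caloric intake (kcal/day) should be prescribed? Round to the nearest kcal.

Mifflin-St Jeor (female): BMR = 10(105) + 6.25(150) − 5(68) − 161 = 1050 + 937.5 − 340 − 161 = 1486.5 kcal/day.
TEE = 1486.5 × 1.55 = 2304.075 kcal/day.
Required daily surplus = 0.6 × 7700 ÷ 7 = 660 kcal/day.
Target intake = 2304.075 + 660 = 2964.075 kcal/day.

2964 kcal/day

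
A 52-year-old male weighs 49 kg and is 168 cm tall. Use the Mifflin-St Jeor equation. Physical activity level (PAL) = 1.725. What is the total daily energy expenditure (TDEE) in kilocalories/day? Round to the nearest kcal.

2217 kilocalories/day

Mifflin-St Jeor (male): BMR = 10(49) + 6.25(168) − 5(52) + 5 = 490 + 1050 − 260 + 5 = 1285 kcal/day.
TEE = BMR × activity factor = 1285 × 1.725 = 2216.625 kcal/day.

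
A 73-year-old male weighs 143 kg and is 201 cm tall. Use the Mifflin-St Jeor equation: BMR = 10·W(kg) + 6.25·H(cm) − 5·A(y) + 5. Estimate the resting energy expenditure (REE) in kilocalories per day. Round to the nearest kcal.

2326 kilocalories per day

Mifflin-St Jeor (male): BMR = 10(143) + 6.25(201) − 5(73) + 5 = 1430 + 1256.25 − 365 + 5 = 2326.25 kcal/day.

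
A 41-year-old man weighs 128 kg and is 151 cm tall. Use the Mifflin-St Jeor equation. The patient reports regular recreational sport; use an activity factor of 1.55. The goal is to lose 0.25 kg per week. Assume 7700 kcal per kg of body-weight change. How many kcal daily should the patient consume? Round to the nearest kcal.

Mifflin-St Jeor (male): BMR = 10(128) + 6.25(151) − 5(41) + 5 = 1280 + 943.75 − 205 + 5 = 2023.75 kcal/day.
TEE = 2023.75 × 1.55 = 3136.8125 kcal/day.
Required daily deficit = 0.25 × 7700 ÷ 7 = 275 kcal/day.
Target intake = 3136.8125 − 275 = 2861.8125 kcal/day.

2862 kcal daily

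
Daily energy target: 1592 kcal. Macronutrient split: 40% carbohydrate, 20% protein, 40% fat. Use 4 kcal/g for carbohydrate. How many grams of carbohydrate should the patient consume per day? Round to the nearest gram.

159 g/day

Carbohydrate energy = 40% × 1592 = 636.8 kcal.
At 4 kcal/g: 636.8 ÷ 4 = 159.2 g.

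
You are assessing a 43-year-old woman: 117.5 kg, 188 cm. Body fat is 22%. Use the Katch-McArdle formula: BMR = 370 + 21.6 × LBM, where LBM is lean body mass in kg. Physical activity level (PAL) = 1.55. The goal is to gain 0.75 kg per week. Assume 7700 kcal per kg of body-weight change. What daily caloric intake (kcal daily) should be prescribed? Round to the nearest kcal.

LBM = 117.5 × (1 − 0.22) = 91.65 kg. Katch-McArdle: BMR = 370 + 21.6 × 91.65 = 2349.64 kcal/day.
TEE = 2349.64 × 1.55 = 3641.942 kcal/day.
Required daily surplus = 0.75 × 7700 ÷ 7 = 825 kcal/day.
Target intake = 3641.942 + 825 = 4466.942 kcal/day.

4467 kcal daily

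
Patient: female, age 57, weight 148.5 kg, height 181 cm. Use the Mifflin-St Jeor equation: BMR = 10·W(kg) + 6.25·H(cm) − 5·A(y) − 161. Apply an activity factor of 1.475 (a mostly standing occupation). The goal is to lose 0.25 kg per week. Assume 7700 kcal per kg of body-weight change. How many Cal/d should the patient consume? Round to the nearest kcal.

2926 Cal/d

Mifflin-St Jeor (female): BMR = 10(148.5) + 6.25(181) − 5(57) − 161 = 1485 + 1131.25 − 285 − 161 = 2170.25 kcal/day.
TEE = 2170.25 × 1.475 = 3201.1188 kcal/day.
Required daily deficit = 0.25 × 7700 ÷ 7 = 275 kcal/day.
Target intake = 3201.1188 − 275 = 2926.1188 kcal/day.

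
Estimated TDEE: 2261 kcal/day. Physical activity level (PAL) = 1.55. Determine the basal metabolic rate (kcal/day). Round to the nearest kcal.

1459 kcal/day

BMR = TEE ÷ activity factor = 2261 ÷ 1.55 = 1458.7097 kcal/day.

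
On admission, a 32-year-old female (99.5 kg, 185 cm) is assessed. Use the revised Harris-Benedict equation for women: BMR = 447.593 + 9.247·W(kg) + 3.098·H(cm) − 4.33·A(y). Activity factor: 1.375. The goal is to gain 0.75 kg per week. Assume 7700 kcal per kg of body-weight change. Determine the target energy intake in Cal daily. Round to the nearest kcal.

3303 Cal daily

Harris-Benedict: BMR = 447.593 + 9.247(99.5) + 3.098(185) − 4.33(32) = 1802.2395 kcal/day.
TEE = 1802.2395 × 1.375 = 2478.0793 kcal/day.
Required daily surplus = 0.75 × 7700 ÷ 7 = 825 kcal/day.
Target intake = 2478.0793 + 825 = 3303.0793 kcal/day.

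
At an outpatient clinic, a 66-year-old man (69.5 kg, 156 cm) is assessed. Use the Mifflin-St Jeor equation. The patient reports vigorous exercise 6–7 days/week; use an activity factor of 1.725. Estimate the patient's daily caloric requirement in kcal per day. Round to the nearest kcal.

2320 kcal per day

Mifflin-St Jeor (male): BMR = 10(69.5) + 6.25(156) − 5(66) + 5 = 695 + 975 − 330 + 5 = 1345 kcal/day.
TEE = BMR × activity factor = 1345 × 1.725 = 2320.125 kcal/day.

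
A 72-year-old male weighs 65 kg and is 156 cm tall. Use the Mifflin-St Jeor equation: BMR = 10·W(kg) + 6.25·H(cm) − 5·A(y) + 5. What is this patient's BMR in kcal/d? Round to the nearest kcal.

1270 kcal/d

Mifflin-St Jeor (male): BMR = 10(65) + 6.25(156) − 5(72) + 5 = 650 + 975 − 360 + 5 = 1270 kcal/day.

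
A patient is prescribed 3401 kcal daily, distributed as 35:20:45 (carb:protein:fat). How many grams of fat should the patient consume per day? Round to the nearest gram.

170 g/day

Fat energy = 45% × 3401 = 1530.45 kcal.
At 9 kcal/g: 1530.45 ÷ 9 = 170.05 g.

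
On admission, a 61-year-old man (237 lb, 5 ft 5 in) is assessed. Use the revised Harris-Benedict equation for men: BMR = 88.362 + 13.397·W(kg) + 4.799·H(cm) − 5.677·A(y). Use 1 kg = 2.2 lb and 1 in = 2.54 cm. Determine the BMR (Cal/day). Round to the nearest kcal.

Convert to metric: weight = 237 ÷ 2.2 = 107.7273 kg; height = (5×12 + 5) × 2.54 = 65 × 2.54 = 165.1 cm.
Harris-Benedict: BMR = 88.362 + 13.397(107.7273) + 4.799(165.1) − 5.677(61) = 1977.6022 kcal/day.

1978 Cal/day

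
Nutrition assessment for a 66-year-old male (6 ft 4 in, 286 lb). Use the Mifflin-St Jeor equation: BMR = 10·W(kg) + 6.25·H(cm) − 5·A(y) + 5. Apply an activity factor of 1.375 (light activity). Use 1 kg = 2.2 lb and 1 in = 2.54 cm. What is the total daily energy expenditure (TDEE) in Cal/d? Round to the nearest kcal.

Convert to metric: weight = 286 ÷ 2.2 = 130 kg; height = (6×12 + 4) × 2.54 = 76 × 2.54 = 193.04 cm.
Mifflin-St Jeor (male): BMR = 10(130) + 6.25(193.04) − 5(66) + 5 = 1300 + 1206.5 − 330 + 5 = 2181.5 kcal/day.
TEE = BMR × activity factor = 2181.5 × 1.375 = 2999.5625 kcal/day.

3000 Cal/d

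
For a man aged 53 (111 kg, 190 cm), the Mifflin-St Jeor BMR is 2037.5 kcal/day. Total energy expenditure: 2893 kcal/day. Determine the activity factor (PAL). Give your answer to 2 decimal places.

1.42

Activity factor = TEE ÷ BMR = 2893 ÷ 2037.5 = 1.42.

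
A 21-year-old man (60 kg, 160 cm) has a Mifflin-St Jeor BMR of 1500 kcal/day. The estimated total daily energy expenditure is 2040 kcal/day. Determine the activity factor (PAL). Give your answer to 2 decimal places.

1.36

Activity factor = TEE ÷ BMR = 2040 ÷ 1500 = 1.36.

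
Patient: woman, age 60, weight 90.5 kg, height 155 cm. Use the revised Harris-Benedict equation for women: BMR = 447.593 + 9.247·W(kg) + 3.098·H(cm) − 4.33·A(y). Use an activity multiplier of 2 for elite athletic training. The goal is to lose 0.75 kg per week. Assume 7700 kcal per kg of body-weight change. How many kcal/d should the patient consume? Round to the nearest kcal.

Harris-Benedict: BMR = 447.593 + 9.247(90.5) + 3.098(155) − 4.33(60) = 1504.8365 kcal/day.
TEE = 1504.8365 × 2 = 3009.673 kcal/day.
Required daily deficit = 0.75 × 7700 ÷ 7 = 825 kcal/day.
Target intake = 3009.673 − 825 = 2184.673 kcal/day.

2185 kcal/d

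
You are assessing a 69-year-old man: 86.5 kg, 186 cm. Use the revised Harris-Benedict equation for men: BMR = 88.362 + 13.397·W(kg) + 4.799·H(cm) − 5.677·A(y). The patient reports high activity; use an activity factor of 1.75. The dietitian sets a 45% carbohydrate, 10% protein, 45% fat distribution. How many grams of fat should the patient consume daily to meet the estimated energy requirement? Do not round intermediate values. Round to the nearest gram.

Harris-Benedict: BMR = 88.362 + 13.397(86.5) + 4.799(186) − 5.677(69) = 1748.1035 kcal/day.
TEE = 1748.1035 × 1.75 = 3059.1811 kcal/day.
Fat energy = 45% × 3059.1811 = 1376.6315 kcal.
Fat = 1376.6315 ÷ 9 kcal/g = 152.9591 g.

153 g/day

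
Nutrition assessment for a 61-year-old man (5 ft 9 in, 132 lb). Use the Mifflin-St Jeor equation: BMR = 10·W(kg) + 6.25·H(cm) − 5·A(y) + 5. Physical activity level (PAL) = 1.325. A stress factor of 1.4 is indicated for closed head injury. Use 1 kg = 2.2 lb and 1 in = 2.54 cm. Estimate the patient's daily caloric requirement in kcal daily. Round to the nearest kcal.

2588 kcal daily

Convert to metric: weight = 132 ÷ 2.2 = 60 kg; height = (5×12 + 9) × 2.54 = 69 × 2.54 = 175.26 cm.
Mifflin-St Jeor (male): BMR = 10(60) + 6.25(175.26) − 5(61) + 5 = 600 + 1095.375 − 305 + 5 = 1395.375 kcal/day.
TEE = BMR × activity factor = 1395.375 × 1.325 = 1848.8719 kcal/day.
Apply stress factor: 1848.8719 × 1.4 = 2588.4206 kcal/day.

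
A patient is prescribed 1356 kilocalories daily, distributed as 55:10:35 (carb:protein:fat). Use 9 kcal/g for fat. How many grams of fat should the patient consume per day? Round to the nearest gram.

Fat energy = 35% × 1356 = 474.6 kcal.
At 9 kcal/g: 474.6 ÷ 9 = 52.7333 g.

53 g/day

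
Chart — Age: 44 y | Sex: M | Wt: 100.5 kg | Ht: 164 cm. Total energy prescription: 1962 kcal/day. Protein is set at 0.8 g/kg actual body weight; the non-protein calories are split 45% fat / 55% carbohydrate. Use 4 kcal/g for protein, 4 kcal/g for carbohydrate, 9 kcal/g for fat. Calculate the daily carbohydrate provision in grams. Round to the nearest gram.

Protein = 0.8 × 100.5 = 80.4 g → 80.4 × 4 = 321.6 kcal.
Non-protein calories = 1962 − 321.6 = 1640.4 kcal.
Fat: 45% × 1640.4 = 738.18 kcal; carbohydrate: 902.22 kcal.
Carbohydrate: 902.22 kcal ÷ 4 kcal/g = 225.555 g.

226 g/day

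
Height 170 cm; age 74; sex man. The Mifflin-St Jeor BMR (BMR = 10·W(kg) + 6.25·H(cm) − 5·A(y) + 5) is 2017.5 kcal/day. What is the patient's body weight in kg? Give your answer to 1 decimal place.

2017.5 = 10·W + 6.25(170) − 5(74) + 5
10·W = 2017.5 − 697.5 = 1320, so W = 132 kg.

132.0 kg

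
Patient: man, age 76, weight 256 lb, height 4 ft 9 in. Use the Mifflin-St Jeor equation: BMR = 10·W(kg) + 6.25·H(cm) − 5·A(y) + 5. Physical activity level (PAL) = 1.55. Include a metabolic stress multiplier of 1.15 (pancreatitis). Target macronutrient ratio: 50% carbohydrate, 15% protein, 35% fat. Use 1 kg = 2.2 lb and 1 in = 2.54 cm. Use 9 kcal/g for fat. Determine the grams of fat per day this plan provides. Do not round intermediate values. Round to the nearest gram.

Convert to metric: weight = 256 ÷ 2.2 = 116.3636 kg; height = (4×12 + 9) × 2.54 = 57 × 2.54 = 144.78 cm.
Mifflin-St Jeor (male): BMR = 10(116.3636) + 6.25(144.78) − 5(76) + 5 = 1163.6364 + 904.875 − 380 + 5 = 1693.5114 kcal/day.
TEE = 1693.5114 × 1.55 = 2624.9426 kcal/day.
With stress factor 1.15: 2624.9426 × 1.15 = 3018.684 kcal/day.
Fat energy = 35% × 3018.684 = 1056.5394 kcal.
Fat = 1056.5394 ÷ 9 kcal/g = 117.3933 g.

117 g/day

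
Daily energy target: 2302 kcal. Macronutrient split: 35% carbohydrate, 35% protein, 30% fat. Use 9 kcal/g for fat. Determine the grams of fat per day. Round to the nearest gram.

Fat energy = 30% × 2302 = 690.6 kcal.
At 9 kcal/g: 690.6 ÷ 9 = 76.7333 g.

77 g/day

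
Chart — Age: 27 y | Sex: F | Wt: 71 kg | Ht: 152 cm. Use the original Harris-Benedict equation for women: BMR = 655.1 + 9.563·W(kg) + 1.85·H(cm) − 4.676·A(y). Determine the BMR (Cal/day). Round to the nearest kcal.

Harris-Benedict: BMR = 655.1 + 9.563(71) + 1.85(152) − 4.676(27) = 1489.021 kcal/day.

1489 Cal/day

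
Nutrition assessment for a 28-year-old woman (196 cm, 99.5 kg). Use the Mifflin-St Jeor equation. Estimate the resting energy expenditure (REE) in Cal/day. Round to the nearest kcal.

Mifflin-St Jeor (female): BMR = 10(99.5) + 6.25(196) − 5(28) − 161 = 995 + 1225 − 140 − 161 = 1919 kcal/day.

1919 Cal/day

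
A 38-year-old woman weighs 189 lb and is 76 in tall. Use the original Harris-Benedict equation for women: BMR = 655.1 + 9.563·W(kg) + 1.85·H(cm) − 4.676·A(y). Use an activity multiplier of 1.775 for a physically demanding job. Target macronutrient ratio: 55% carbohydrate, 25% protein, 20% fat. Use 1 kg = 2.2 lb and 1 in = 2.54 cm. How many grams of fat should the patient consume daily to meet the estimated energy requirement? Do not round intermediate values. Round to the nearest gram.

65 g/day

Convert to metric: weight = 189 ÷ 2.2 = 85.9091 kg; height = 76 × 2.54 = 193.04 cm.
Harris-Benedict: BMR = 655.1 + 9.563(85.9091) + 1.85(193.04) − 4.676(38) = 1656.0846 kcal/day.
TEE = 1656.0846 × 1.775 = 2939.5502 kcal/day.
Fat energy = 20% × 2939.5502 = 587.91 kcal.
Fat = 587.91 ÷ 9 kcal/g = 65.3233 g.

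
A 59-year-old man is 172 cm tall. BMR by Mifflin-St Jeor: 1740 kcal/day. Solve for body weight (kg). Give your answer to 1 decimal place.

1740 = 10·W + 6.25(172) − 5(59) + 5
10·W = 1740 − 785 = 955, so W = 95.5 kg.

95.5 kg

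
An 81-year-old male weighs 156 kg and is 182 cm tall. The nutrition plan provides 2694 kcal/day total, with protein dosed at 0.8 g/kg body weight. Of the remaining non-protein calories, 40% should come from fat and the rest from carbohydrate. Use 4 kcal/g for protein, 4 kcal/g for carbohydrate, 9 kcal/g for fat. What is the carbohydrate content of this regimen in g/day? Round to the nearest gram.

329 g/day

Protein = 0.8 × 156 = 124.8 g → 124.8 × 4 = 499.2 kcal.
Non-protein calories = 2694 − 499.2 = 2194.8 kcal.
Fat: 40% × 2194.8 = 877.92 kcal; carbohydrate: 1316.88 kcal.
Carbohydrate: 1316.88 kcal ÷ 4 kcal/g = 329.22 g.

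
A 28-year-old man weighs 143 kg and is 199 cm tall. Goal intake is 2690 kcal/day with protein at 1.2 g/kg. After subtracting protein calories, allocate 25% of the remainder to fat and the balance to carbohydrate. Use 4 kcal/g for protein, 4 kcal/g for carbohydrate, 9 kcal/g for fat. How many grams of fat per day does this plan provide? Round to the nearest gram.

56 g/day

Protein = 1.2 × 143 = 171.6 g → 171.6 × 4 = 686.4 kcal.
Non-protein calories = 2690 − 686.4 = 2003.6 kcal.
Fat: 25% × 2003.6 = 500.9 kcal; carbohydrate: 1502.7 kcal.
Fat: 500.9 kcal ÷ 9 kcal/g = 55.6556 g.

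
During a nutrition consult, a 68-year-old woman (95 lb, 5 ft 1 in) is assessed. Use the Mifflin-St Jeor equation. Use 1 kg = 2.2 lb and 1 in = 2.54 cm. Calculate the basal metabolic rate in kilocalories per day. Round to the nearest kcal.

Convert to metric: weight = 95 ÷ 2.2 = 43.1818 kg; height = (5×12 + 1) × 2.54 = 61 × 2.54 = 154.94 cm.
Mifflin-St Jeor (female): BMR = 10(43.1818) + 6.25(154.94) − 5(68) − 161 = 431.8182 + 968.375 − 340 − 161 = 899.1932 kcal/day.

899 kilocalories per day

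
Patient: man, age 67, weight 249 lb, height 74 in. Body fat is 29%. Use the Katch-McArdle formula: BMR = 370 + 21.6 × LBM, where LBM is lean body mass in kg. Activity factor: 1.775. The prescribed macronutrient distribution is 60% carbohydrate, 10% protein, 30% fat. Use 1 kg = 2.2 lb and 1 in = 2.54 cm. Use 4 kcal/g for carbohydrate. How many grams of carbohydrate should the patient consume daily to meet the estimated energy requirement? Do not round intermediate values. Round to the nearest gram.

561 g/day

Convert to metric: weight = 249 ÷ 2.2 = 113.1818 kg; height = 74 × 2.54 = 187.96 cm.
LBM = 113.1818 × (1 − 0.29) = 80.3591 kg. Katch-McArdle: BMR = 370 + 21.6 × 80.3591 = 2105.7564 kcal/day.
TEE = 2105.7564 × 1.775 = 3737.7175 kcal/day.
Carbohydrate energy = 60% × 3737.7175 = 2242.6305 kcal.
Carbohydrate = 2242.6305 ÷ 4 kcal/g = 560.6576 g.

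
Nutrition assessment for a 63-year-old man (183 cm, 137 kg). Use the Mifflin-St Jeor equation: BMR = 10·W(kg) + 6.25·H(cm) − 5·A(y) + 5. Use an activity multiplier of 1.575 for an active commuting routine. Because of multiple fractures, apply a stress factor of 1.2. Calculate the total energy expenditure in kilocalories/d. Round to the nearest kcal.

Mifflin-St Jeor (male): BMR = 10(137) + 6.25(183) − 5(63) + 5 = 1370 + 1143.75 − 315 + 5 = 2203.75 kcal/day.
TEE = BMR × activity factor = 2203.75 × 1.575 = 3470.9063 kcal/day.
Apply stress factor: 3470.9063 × 1.2 = 4165.0875 kcal/day.

4165 kilocalories/d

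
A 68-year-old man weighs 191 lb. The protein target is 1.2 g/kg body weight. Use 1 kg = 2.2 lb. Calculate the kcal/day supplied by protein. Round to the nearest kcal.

Weight in kg = 191 ÷ 2.2 = 86.8182 kg.
Protein = 1.2 g/kg × 86.8182 kg = 104.1818 g/day.
Protein energy = 104.1818 g × 4 kcal/g = 416.7273 kcal/day.

417 kcal/day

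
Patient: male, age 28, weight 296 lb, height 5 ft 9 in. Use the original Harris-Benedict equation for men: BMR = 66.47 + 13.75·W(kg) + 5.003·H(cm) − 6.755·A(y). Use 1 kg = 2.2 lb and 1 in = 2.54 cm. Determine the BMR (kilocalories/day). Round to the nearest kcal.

2604 kilocalories/day

Convert to metric: weight = 296 ÷ 2.2 = 134.5455 kg; height = (5×12 + 9) × 2.54 = 69 × 2.54 = 175.26 cm.
Harris-Benedict: BMR = 66.47 + 13.75(134.5455) + 5.003(175.26) − 6.755(28) = 2604.1558 kcal/day.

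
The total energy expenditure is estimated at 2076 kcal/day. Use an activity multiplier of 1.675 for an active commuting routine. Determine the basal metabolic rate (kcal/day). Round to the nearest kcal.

BMR = TEE ÷ activity factor = 2076 ÷ 1.675 = 1239.403 kcal/day.

1239 kcal/day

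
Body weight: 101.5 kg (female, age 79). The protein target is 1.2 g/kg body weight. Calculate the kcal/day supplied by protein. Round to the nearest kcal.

Protein = 1.2 g/kg × 101.5 kg = 121.8 g/day.
Protein energy = 121.8 g × 4 kcal/g = 487.2 kcal/day.

487 kcal/day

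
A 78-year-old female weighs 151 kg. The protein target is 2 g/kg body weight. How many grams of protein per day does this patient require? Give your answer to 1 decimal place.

302.0 g/day

Protein = 2 g/kg × 151 kg = 302 g/day.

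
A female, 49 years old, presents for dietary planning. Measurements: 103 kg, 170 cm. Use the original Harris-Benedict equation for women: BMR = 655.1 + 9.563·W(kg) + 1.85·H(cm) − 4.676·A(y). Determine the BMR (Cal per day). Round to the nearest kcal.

1725 Cal per day

Harris-Benedict: BMR = 655.1 + 9.563(103) + 1.85(170) − 4.676(49) = 1725.465 kcal/day.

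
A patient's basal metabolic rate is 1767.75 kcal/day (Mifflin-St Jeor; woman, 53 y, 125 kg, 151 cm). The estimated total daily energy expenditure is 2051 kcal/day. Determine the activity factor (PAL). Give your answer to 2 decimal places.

1.16

Activity factor = TEE ÷ BMR = 2051 ÷ 1767.75 = 1.16.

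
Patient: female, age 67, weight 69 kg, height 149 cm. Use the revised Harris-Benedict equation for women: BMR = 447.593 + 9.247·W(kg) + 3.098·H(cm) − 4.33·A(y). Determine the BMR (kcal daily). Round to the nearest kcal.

Harris-Benedict: BMR = 447.593 + 9.247(69) + 3.098(149) − 4.33(67) = 1257.128 kcal/day.

1257 kcal daily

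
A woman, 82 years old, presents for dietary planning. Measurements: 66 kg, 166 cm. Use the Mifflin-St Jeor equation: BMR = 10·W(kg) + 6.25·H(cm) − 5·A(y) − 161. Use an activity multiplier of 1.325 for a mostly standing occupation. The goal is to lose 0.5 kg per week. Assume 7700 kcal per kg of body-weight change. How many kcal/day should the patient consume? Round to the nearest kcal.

943 kcal/day

Mifflin-St Jeor (female): BMR = 10(66) + 6.25(166) − 5(82) − 161 = 660 + 1037.5 − 410 − 161 = 1126.5 kcal/day.
TEE = 1126.5 × 1.325 = 1492.6125 kcal/day.
Required daily deficit = 0.5 × 7700 ÷ 7 = 550 kcal/day.
Target intake = 1492.6125 − 550 = 942.6125 kcal/day.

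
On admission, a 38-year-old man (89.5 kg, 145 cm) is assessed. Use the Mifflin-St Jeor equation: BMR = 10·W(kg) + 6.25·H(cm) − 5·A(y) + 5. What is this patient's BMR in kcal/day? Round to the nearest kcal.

1616 kcal/day

Mifflin-St Jeor (male): BMR = 10(89.5) + 6.25(145) − 5(38) + 5 = 895 + 906.25 − 190 + 5 = 1616.25 kcal/day.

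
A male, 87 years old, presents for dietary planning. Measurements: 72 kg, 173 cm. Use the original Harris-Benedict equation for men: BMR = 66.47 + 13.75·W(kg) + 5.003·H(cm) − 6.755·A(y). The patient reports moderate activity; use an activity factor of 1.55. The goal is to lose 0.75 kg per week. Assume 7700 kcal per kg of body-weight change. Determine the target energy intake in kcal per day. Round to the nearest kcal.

Harris-Benedict: BMR = 66.47 + 13.75(72) + 5.003(173) − 6.755(87) = 1334.304 kcal/day.
TEE = 1334.304 × 1.55 = 2068.1712 kcal/day.
Required daily deficit = 0.75 × 7700 ÷ 7 = 825 kcal/day.
Target intake = 2068.1712 − 825 = 1243.1712 kcal/day.

1243 kcal per day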